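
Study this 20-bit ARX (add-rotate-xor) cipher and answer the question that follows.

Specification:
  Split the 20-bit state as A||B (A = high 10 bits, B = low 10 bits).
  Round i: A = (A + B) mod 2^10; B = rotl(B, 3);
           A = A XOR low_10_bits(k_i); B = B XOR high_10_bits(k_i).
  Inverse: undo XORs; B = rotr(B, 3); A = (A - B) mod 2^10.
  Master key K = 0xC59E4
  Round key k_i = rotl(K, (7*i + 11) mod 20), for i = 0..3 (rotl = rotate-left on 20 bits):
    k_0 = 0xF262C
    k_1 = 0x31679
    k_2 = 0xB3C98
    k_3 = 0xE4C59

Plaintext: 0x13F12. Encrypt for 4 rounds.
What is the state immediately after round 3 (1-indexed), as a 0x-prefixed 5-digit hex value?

s_0 = plaintext = 0x13F12
s_1 = Round(s_0, k_0) = 0x5375F
s_2 = Round(s_1, k_1) = 0xB563B
s_3 = Round(s_2, k_2) = 0x62313
s_4 = Round(s_3, k_3) = 0x30B0D

0x62313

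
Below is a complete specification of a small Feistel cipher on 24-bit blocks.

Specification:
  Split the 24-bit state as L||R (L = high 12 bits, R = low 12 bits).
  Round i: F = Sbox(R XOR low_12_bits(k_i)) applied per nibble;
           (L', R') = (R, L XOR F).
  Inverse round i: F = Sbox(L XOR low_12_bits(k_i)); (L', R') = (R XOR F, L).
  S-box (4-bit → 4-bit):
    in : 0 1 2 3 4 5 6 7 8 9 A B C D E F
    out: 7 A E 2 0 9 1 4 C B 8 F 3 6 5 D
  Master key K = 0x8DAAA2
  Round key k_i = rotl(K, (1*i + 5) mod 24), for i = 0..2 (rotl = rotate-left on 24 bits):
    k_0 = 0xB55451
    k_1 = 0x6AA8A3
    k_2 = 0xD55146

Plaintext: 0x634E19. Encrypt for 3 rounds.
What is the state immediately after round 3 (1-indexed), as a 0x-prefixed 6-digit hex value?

0xFA6B6F

s_0 = plaintext = 0x634E19
s_1 = Round(s_0, k_0) = 0xE19E38
s_2 = Round(s_1, k_1) = 0xE38FA6
s_3 = Round(s_2, k_2) = 0xFA6B6F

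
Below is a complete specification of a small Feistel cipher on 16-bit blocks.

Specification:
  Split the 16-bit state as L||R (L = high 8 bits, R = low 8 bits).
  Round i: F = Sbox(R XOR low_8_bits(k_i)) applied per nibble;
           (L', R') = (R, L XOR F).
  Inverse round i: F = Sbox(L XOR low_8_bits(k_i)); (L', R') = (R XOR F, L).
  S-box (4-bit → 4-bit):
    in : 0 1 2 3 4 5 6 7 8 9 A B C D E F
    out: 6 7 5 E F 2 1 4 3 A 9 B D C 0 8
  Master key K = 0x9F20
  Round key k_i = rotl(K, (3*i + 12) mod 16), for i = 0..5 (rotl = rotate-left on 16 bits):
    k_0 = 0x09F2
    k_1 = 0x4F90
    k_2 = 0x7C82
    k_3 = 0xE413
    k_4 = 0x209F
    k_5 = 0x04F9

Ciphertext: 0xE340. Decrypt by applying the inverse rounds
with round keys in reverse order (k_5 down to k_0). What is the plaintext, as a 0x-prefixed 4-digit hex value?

s_0 = ciphertext = 0xE340
s_1 = InvRound(s_0, k_5) = 0x39E3
s_2 = InvRound(s_1, k_4) = 0x7239
s_3 = InvRound(s_2, k_3) = 0x2E72
s_4 = InvRound(s_3, k_2) = 0xEF2E
s_5 = InvRound(s_4, k_1) = 0x66EF
s_6 = InvRound(s_5, k_0) = 0x4066

0x4066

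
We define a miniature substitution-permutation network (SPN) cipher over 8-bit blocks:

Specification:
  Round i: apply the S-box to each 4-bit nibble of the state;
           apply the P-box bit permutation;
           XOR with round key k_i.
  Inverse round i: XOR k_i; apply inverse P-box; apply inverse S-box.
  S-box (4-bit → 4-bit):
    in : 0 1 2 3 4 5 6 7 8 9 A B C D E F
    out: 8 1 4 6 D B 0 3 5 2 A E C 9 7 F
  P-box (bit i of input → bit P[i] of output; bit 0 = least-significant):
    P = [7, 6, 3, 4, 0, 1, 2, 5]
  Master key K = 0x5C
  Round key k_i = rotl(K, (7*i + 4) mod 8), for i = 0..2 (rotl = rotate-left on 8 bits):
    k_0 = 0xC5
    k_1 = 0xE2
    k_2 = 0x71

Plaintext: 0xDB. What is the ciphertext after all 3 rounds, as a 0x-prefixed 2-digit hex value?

s_0 = plaintext = 0xDB
s_1 = Round(s_0, k_0) = 0xBC
s_2 = Round(s_1, k_1) = 0xDC
s_3 = Round(s_2, k_2) = 0x48

0x48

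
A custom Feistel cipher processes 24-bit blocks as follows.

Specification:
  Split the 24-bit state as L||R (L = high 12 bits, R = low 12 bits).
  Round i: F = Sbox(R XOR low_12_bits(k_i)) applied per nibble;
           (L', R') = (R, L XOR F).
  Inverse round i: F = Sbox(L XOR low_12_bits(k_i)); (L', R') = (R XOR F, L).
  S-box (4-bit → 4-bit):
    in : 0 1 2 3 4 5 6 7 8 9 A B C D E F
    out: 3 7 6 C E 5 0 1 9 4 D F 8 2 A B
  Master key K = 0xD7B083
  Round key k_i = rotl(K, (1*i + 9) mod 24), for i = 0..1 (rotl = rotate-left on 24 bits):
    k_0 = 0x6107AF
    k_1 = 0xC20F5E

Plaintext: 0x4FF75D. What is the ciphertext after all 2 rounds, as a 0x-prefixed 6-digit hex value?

0x749E2C

s_0 = plaintext = 0x4FF75D
s_1 = Round(s_0, k_0) = 0x75D749
s_2 = Round(s_1, k_1) = 0x749E2C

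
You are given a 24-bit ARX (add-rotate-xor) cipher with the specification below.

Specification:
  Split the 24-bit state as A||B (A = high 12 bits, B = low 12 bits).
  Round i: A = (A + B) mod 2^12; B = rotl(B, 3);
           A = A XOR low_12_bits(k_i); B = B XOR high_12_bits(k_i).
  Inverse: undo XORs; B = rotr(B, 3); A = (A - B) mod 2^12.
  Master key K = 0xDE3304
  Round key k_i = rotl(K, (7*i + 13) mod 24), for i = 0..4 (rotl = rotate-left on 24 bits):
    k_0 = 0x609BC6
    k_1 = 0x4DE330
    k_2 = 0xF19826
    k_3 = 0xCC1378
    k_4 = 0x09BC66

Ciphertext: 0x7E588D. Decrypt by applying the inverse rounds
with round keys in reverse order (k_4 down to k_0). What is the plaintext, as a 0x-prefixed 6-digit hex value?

0x4D4C5E

s_0 = ciphertext = 0x7E588D
s_1 = InvRound(s_0, k_4) = 0xE81D02
s_2 = InvRound(s_1, k_3) = 0x7C1638
s_3 = InvRound(s_2, k_2) = 0xCC3324
s_4 = InvRound(s_3, k_1) = 0xAF44FF
s_5 = InvRound(s_4, k_0) = 0x4D4C5E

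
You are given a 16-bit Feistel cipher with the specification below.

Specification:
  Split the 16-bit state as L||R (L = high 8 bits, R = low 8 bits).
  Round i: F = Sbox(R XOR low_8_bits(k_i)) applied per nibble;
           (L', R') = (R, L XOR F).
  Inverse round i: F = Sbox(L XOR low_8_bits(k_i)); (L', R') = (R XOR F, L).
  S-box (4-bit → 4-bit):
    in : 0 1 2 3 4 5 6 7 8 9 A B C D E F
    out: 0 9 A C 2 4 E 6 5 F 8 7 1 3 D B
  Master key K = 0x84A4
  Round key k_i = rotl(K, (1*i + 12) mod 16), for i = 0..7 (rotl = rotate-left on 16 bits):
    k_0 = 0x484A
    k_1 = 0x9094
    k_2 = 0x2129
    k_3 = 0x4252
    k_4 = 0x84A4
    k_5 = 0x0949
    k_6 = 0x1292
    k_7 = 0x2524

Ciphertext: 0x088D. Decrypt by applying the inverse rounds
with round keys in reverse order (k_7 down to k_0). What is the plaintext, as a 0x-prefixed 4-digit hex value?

0xB1DE

s_0 = ciphertext = 0x088D
s_1 = InvRound(s_0, k_7) = 0x2C08
s_2 = InvRound(s_1, k_6) = 0x752C
s_3 = InvRound(s_2, k_5) = 0xED75
s_4 = InvRound(s_3, k_4) = 0x5AED
s_5 = InvRound(s_4, k_3) = 0xE85A
s_6 = InvRound(s_5, k_2) = 0x43E8
s_7 = InvRound(s_6, k_1) = 0xDE43
s_8 = InvRound(s_7, k_0) = 0xB1DE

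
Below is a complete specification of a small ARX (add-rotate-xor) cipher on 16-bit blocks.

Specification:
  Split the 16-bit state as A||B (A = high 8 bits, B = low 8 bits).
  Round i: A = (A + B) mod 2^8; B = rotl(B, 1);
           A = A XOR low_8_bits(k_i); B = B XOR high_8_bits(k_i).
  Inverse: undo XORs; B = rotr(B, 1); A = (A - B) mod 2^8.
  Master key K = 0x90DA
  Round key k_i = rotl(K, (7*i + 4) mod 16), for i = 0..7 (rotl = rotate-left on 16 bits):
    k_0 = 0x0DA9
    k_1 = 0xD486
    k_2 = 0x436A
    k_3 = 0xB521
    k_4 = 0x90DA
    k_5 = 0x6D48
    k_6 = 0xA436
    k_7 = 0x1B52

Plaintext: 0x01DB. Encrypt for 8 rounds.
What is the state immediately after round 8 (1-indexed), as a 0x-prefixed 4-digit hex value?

0xC238

s_0 = plaintext = 0x01DB
s_1 = Round(s_0, k_0) = 0x75BA
s_2 = Round(s_1, k_1) = 0xA9A1
s_3 = Round(s_2, k_2) = 0x2000
s_4 = Round(s_3, k_3) = 0x01B5
s_5 = Round(s_4, k_4) = 0x6CFB
s_6 = Round(s_5, k_5) = 0x2F9A
s_7 = Round(s_6, k_6) = 0xFF91
s_8 = Round(s_7, k_7) = 0xC238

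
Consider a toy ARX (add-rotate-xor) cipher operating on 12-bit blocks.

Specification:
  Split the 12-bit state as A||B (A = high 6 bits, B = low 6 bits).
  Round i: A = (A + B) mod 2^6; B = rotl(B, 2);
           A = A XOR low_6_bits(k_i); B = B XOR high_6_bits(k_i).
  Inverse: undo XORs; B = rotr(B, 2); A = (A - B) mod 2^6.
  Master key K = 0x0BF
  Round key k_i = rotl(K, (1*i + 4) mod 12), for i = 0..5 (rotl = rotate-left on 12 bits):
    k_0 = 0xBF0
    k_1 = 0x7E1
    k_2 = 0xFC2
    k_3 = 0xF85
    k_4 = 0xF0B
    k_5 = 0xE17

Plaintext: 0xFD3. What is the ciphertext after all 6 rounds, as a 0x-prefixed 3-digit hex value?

s_0 = plaintext = 0xFD3
s_1 = Round(s_0, k_0) = 0x8A2
s_2 = Round(s_1, k_1) = 0x955
s_3 = Round(s_2, k_2) = 0xE2A
s_4 = Round(s_3, k_3) = 0x9D4
s_5 = Round(s_4, k_4) = 0xC2D
s_6 = Round(s_5, k_5) = 0x28E

0x28E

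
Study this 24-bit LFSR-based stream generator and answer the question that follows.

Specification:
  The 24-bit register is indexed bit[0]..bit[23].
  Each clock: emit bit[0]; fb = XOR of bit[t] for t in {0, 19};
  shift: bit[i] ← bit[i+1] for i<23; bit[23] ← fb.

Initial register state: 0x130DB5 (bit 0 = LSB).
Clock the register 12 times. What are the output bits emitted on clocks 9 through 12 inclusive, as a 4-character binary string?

1011

reg_0 = 0x130DB5
clock 1: out=1, reg = 0x8986DA
clock 2: out=0, reg = 0xC4C36D
clock 3: out=1, reg = 0xE261B6
clock 4: out=0, reg = 0x7130DB
clock 5: out=1, reg = 0xB8986D
clock 6: out=1, reg = 0x5C4C36
clock 7: out=0, reg = 0xAE261B
clock 8: out=1, reg = 0x57130D
clock 9: out=1, reg = 0xAB8986
clock 10: out=0, reg = 0xD5C4C3
clock 11: out=1, reg = 0xEAE261
clock 12: out=1, reg = 0x757130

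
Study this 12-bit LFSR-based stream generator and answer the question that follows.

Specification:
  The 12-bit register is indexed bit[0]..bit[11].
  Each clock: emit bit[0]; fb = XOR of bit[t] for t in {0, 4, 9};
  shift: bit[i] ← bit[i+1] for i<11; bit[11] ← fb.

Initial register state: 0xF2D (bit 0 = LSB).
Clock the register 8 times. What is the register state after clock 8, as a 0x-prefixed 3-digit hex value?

reg_0 = 0xF2D
clock 1: out=1, reg = 0x796
clock 2: out=0, reg = 0x3CB
clock 3: out=1, reg = 0x1E5
clock 4: out=1, reg = 0x8F2
clock 5: out=0, reg = 0xC79
clock 6: out=1, reg = 0x63C
clock 7: out=0, reg = 0x31E
clock 8: out=0, reg = 0x18F

0x18F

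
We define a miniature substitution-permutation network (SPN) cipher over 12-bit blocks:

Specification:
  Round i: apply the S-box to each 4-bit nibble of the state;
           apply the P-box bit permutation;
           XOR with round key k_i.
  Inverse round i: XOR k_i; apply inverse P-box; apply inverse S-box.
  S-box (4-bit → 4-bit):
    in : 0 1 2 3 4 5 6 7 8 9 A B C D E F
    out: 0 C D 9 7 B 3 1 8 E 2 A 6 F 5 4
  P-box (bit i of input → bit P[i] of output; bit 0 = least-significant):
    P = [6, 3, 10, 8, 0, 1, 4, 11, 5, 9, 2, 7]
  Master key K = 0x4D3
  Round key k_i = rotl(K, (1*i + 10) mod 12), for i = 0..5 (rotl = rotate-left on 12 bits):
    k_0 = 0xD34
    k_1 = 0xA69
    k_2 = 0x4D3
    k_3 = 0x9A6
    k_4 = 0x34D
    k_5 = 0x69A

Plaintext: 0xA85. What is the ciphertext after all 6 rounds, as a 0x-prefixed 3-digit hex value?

s_0 = plaintext = 0xA85
s_1 = Round(s_0, k_0) = 0x67C
s_2 = Round(s_1, k_1) = 0xC40
s_3 = Round(s_2, k_2) = 0x6C4
s_4 = Round(s_3, k_3) = 0xFDC
s_5 = Round(s_4, k_4) = 0xF52
s_6 = Round(s_5, k_5) = 0xBDD

0xBDD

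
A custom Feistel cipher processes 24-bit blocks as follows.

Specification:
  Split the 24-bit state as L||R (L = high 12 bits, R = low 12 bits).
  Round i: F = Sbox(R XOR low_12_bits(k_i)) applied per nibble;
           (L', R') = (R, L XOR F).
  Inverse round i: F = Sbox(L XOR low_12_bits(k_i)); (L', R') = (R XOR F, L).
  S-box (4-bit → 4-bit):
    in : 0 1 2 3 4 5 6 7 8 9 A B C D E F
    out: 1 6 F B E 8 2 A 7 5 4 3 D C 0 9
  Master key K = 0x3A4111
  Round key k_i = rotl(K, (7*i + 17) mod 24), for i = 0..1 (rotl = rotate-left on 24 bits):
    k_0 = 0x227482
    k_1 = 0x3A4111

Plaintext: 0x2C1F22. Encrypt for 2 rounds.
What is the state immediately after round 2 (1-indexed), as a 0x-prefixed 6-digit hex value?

0x180E74

s_0 = plaintext = 0x2C1F22
s_1 = Round(s_0, k_0) = 0xF22180
s_2 = Round(s_1, k_1) = 0x180E74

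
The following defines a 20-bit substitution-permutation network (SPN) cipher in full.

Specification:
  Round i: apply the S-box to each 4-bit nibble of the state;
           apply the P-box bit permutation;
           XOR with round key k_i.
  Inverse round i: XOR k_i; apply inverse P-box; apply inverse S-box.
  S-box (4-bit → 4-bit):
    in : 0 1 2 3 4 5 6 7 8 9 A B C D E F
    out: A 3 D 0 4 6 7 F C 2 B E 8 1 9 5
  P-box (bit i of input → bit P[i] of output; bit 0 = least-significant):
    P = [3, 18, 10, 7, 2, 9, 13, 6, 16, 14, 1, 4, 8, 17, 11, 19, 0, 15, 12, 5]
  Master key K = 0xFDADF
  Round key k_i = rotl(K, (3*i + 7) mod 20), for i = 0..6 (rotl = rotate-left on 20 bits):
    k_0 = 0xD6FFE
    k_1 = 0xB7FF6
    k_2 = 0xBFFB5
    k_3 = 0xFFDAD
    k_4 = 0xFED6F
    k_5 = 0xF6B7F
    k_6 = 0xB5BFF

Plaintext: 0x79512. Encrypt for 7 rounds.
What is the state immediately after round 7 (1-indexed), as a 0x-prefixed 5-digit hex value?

s_0 = plaintext = 0x79512
s_1 = Round(s_0, k_0) = 0xFB951
s_2 = Round(s_1, k_1) = 0x505FF
s_3 = Round(s_2, k_2) = 0x10BBB
s_4 = Round(s_3, k_3) = 0x11B7E
s_5 = Round(s_4, k_4) = 0xD0EB0
s_6 = Round(s_5, k_5) = 0x049AE
s_7 = Round(s_6, k_6) = 0xB9113

0xB9113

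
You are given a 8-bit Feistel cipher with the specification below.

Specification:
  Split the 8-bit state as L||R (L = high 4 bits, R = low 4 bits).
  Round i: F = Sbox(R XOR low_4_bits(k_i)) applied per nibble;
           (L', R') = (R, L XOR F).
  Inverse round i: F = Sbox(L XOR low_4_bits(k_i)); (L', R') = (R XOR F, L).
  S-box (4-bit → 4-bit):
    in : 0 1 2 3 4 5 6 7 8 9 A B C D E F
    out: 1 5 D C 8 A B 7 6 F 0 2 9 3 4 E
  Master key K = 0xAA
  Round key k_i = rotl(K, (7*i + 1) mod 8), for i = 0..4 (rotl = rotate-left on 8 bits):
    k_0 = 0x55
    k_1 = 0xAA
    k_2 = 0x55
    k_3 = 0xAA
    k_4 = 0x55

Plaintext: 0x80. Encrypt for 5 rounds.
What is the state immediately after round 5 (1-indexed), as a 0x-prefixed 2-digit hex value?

0xEC

s_0 = plaintext = 0x80
s_1 = Round(s_0, k_0) = 0x02
s_2 = Round(s_1, k_1) = 0x26
s_3 = Round(s_2, k_2) = 0x6E
s_4 = Round(s_3, k_3) = 0xEE
s_5 = Round(s_4, k_4) = 0xEC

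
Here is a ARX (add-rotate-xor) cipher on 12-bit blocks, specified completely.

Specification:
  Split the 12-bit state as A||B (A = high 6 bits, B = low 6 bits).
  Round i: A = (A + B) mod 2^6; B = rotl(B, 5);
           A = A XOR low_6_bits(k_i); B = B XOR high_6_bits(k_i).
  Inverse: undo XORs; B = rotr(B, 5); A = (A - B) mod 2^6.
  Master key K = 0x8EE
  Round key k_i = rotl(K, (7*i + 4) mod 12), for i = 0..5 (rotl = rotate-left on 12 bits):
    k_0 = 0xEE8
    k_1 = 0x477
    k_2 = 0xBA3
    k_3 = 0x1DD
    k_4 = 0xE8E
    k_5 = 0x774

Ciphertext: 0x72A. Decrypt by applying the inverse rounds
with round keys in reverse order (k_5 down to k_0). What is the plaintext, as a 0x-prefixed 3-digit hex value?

0xCDC

s_0 = ciphertext = 0x72A
s_1 = InvRound(s_0, k_5) = 0xE6F
s_2 = InvRound(s_1, k_4) = 0x36A
s_3 = InvRound(s_2, k_3) = 0xD5B
s_4 = InvRound(s_3, k_2) = 0xAEB
s_5 = InvRound(s_4, k_1) = 0x9F5
s_6 = InvRound(s_5, k_0) = 0xCDC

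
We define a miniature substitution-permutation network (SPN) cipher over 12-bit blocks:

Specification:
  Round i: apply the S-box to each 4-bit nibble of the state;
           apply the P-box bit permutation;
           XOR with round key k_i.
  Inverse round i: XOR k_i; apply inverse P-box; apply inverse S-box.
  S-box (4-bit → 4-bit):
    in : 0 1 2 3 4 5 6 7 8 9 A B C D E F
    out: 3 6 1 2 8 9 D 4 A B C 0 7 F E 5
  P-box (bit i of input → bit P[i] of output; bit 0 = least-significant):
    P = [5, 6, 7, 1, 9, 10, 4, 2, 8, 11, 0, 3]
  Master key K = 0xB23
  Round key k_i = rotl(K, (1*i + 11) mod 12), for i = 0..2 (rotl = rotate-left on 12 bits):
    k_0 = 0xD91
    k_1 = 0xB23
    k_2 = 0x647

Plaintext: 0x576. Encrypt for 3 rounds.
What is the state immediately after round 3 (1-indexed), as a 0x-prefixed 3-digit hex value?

s_0 = plaintext = 0x576
s_1 = Round(s_0, k_0) = 0xC2B
s_2 = Round(s_1, k_1) = 0x022
s_3 = Round(s_2, k_2) = 0xD67

0xD67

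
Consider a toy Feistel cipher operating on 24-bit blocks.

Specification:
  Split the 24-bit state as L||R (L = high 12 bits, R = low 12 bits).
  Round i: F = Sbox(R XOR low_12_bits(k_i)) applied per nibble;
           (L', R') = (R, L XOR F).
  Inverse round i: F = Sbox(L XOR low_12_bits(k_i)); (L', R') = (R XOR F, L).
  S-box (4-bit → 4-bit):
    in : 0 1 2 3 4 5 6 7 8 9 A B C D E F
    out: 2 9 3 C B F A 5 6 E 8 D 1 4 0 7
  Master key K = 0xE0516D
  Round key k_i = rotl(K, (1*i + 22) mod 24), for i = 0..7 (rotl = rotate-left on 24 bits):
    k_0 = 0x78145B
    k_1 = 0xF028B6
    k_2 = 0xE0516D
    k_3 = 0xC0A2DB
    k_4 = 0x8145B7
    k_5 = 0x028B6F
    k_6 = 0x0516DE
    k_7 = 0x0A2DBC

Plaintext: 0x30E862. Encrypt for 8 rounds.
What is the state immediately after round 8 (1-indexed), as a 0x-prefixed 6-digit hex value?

0x7662B6

s_0 = plaintext = 0x30E862
s_1 = Round(s_0, k_0) = 0x8622C0
s_2 = Round(s_1, k_1) = 0x2C0038
s_3 = Round(s_2, k_2) = 0x038B3F
s_4 = Round(s_3, k_3) = 0xB3FE33
s_5 = Round(s_4, k_4) = 0xE33654
s_6 = Round(s_5, k_5) = 0x654AFE
s_7 = Round(s_6, k_6) = 0xAFE766
s_8 = Round(s_7, k_7) = 0x7662B6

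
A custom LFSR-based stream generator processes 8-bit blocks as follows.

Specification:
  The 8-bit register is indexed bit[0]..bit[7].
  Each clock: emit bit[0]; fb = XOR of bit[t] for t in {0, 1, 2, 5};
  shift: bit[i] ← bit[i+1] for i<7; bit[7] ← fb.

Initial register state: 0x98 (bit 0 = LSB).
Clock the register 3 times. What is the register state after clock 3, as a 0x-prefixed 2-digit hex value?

0xD3

reg_0 = 0x98
clock 1: out=0, reg = 0x4C
clock 2: out=0, reg = 0xA6
clock 3: out=0, reg = 0xD3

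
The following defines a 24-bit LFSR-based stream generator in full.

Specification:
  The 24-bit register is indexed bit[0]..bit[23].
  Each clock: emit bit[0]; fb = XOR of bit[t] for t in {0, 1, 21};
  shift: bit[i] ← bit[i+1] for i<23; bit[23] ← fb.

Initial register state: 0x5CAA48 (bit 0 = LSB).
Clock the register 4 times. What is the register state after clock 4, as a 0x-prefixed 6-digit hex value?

0xE5CAA4

reg_0 = 0x5CAA48
clock 1: out=0, reg = 0x2E5524
clock 2: out=0, reg = 0x972A92
clock 3: out=0, reg = 0xCB9549
clock 4: out=1, reg = 0xE5CAA4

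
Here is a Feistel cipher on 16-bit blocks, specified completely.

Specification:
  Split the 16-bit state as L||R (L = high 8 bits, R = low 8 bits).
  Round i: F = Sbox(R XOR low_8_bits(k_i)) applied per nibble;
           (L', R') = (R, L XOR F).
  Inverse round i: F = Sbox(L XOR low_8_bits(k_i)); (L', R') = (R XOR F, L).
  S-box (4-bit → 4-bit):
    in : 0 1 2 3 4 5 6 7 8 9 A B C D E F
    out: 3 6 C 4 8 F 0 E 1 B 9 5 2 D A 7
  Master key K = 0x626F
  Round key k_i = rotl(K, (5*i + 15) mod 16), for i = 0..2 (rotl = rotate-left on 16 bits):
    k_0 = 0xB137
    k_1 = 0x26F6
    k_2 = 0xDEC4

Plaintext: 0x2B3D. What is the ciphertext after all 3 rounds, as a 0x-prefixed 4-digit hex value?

s_0 = plaintext = 0x2B3D
s_1 = Round(s_0, k_0) = 0x3D12
s_2 = Round(s_1, k_1) = 0x1295
s_3 = Round(s_2, k_2) = 0x95E4

0x95E4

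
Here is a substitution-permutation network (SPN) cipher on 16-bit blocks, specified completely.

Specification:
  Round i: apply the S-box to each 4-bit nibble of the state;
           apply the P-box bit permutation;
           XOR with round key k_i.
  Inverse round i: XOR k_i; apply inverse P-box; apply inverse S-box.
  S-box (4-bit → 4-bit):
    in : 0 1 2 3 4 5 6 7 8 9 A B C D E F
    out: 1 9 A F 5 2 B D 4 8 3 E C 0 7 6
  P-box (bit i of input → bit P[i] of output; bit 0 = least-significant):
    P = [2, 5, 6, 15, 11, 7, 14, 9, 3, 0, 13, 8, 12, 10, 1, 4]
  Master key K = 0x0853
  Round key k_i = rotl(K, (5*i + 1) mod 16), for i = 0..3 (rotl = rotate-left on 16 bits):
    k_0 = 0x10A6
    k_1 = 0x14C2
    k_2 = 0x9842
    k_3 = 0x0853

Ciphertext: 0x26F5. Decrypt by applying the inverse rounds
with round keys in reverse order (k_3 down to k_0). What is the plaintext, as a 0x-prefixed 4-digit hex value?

0xA2D2

s_0 = ciphertext = 0x26F5
s_1 = InvRound(s_0, k_3) = 0xF86A
s_2 = InvRound(s_1, k_2) = 0xD485
s_3 = InvRound(s_2, k_1) = 0x8587
s_4 = InvRound(s_3, k_0) = 0xA2D2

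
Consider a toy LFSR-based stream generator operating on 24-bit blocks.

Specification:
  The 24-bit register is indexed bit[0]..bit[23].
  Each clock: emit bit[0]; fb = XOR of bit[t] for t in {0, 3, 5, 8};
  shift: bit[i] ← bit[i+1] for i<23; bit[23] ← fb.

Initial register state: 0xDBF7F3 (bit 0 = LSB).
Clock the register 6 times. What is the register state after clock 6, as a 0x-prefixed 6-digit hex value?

0x176FDF

reg_0 = 0xDBF7F3
clock 1: out=1, reg = 0xEDFBF9
clock 2: out=1, reg = 0x76FDFC
clock 3: out=0, reg = 0xBB7EFE
clock 4: out=0, reg = 0x5DBF7F
clock 5: out=1, reg = 0x2EDFBF
clock 6: out=1, reg = 0x176FDF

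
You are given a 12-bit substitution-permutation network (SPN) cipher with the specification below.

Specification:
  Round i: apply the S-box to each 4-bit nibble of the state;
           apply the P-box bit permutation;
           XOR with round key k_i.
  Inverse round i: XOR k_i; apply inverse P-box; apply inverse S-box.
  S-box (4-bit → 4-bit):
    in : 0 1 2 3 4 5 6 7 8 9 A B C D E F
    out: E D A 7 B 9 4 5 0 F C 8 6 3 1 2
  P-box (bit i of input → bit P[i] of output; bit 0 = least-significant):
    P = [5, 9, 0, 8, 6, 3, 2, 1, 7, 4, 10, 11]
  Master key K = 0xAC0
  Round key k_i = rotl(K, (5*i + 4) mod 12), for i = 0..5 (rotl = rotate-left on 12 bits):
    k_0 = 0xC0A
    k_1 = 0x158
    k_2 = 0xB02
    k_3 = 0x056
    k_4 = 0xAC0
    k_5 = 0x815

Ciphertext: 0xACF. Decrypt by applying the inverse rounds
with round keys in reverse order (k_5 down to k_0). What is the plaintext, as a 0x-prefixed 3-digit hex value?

s_0 = ciphertext = 0xACF
s_1 = InvRound(s_0, k_5) = 0xD4F
s_2 = InvRound(s_1, k_4) = 0x700
s_3 = InvRound(s_2, k_3) = 0xC12
s_4 = InvRound(s_3, k_2) = 0xC82
s_5 = InvRound(s_4, k_1) = 0x94B
s_6 = InvRound(s_5, k_0) = 0x6EA

0x6EA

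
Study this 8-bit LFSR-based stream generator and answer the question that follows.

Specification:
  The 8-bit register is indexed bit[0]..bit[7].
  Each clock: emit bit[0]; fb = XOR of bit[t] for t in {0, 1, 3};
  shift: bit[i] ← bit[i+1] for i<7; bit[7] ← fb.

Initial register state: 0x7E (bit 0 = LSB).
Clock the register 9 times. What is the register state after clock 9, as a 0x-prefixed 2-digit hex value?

0x47

reg_0 = 0x7E
clock 1: out=0, reg = 0x3F
clock 2: out=1, reg = 0x9F
clock 3: out=1, reg = 0xCF
clock 4: out=1, reg = 0xE7
clock 5: out=1, reg = 0x73
clock 6: out=1, reg = 0x39
clock 7: out=1, reg = 0x1C
clock 8: out=0, reg = 0x8E
clock 9: out=0, reg = 0x47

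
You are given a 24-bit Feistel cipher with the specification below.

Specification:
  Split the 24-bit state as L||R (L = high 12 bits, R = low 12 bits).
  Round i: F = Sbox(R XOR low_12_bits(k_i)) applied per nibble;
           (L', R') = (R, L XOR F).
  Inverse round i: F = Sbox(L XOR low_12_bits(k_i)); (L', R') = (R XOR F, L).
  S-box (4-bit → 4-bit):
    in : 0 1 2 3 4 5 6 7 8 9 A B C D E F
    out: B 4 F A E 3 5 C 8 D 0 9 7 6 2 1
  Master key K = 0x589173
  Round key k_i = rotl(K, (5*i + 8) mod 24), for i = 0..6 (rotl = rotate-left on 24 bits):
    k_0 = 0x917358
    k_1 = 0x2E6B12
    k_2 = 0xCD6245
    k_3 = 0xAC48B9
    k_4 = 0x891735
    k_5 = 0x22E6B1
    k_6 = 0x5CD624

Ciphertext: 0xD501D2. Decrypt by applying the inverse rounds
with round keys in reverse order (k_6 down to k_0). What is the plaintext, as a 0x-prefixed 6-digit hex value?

0x45CF6E

s_0 = ciphertext = 0xD501D2
s_1 = InvRound(s_0, k_6) = 0x81CD50
s_2 = InvRound(s_1, k_5) = 0xF5681C
s_3 = InvRound(s_2, k_4) = 0x046F56
s_4 = InvRound(s_3, k_3) = 0x747046
s_5 = InvRound(s_4, k_2) = 0x3F9747
s_6 = InvRound(s_5, k_1) = 0xF6E3F9
s_7 = InvRound(s_6, k_0) = 0x45CF6E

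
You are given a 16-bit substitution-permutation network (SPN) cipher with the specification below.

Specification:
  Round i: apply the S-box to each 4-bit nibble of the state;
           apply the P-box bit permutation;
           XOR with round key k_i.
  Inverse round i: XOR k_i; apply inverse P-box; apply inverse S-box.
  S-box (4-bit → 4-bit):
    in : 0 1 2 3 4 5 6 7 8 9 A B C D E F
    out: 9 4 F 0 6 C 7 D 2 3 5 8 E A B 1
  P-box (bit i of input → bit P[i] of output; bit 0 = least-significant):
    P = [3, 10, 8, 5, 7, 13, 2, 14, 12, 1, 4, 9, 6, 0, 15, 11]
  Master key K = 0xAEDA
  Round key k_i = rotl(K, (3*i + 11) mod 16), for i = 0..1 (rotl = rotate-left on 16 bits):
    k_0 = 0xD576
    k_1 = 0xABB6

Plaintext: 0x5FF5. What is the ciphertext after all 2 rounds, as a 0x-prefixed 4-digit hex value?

0x4CAD

s_0 = plaintext = 0x5FF5
s_1 = Round(s_0, k_0) = 0x4CD6
s_2 = Round(s_1, k_1) = 0x4CAD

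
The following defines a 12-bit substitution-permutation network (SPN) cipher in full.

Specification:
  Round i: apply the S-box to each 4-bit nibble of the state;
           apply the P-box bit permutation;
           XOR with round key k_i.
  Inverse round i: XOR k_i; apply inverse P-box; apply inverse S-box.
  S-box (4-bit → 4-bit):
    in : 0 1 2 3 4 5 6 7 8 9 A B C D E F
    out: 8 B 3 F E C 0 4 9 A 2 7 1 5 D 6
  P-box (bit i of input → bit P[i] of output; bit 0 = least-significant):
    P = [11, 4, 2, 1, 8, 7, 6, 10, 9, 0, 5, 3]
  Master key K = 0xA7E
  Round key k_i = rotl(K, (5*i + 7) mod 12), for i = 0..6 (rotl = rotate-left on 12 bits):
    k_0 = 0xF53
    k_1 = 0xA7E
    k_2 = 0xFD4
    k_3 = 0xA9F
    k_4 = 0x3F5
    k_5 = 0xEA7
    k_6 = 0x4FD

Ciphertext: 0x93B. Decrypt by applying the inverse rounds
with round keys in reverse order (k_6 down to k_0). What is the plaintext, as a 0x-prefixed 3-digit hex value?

s_0 = ciphertext = 0x93B
s_1 = InvRound(s_0, k_6) = 0x63E
s_2 = InvRound(s_1, k_5) = 0x9A2
s_3 = InvRound(s_2, k_4) = 0x273
s_4 = InvRound(s_3, k_3) = 0x5FD
s_5 = InvRound(s_4, k_2) = 0x36C
s_6 = InvRound(s_5, k_1) = 0x6C1
s_7 = InvRound(s_6, k_0) = 0x621

0x621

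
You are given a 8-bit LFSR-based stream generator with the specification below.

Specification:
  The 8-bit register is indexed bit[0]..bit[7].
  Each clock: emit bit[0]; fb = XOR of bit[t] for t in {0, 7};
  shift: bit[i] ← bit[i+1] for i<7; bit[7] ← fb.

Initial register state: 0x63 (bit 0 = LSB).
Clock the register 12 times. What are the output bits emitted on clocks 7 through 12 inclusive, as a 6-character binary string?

reg_0 = 0x63
clock 1: out=1, reg = 0xB1
clock 2: out=1, reg = 0x58
clock 3: out=0, reg = 0x2C
clock 4: out=0, reg = 0x16
clock 5: out=0, reg = 0x0B
clock 6: out=1, reg = 0x85
clock 7: out=1, reg = 0x42
clock 8: out=0, reg = 0x21
clock 9: out=1, reg = 0x90
clock 10: out=0, reg = 0xC8
clock 11: out=0, reg = 0xE4
clock 12: out=0, reg = 0xF2

101000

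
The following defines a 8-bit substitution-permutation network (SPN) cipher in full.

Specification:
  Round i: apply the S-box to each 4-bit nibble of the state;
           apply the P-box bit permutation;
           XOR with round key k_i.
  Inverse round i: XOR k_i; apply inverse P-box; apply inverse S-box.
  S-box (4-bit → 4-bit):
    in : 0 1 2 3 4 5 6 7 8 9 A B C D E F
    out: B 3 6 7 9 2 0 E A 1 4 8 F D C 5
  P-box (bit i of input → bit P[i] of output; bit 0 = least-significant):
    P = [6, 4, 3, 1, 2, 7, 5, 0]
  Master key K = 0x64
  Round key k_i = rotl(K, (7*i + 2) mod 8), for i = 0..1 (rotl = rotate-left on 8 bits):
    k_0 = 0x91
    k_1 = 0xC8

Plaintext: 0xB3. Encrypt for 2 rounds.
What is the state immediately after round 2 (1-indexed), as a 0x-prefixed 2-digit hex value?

s_0 = plaintext = 0xB3
s_1 = Round(s_0, k_0) = 0xC8
s_2 = Round(s_1, k_1) = 0x7F

0x7F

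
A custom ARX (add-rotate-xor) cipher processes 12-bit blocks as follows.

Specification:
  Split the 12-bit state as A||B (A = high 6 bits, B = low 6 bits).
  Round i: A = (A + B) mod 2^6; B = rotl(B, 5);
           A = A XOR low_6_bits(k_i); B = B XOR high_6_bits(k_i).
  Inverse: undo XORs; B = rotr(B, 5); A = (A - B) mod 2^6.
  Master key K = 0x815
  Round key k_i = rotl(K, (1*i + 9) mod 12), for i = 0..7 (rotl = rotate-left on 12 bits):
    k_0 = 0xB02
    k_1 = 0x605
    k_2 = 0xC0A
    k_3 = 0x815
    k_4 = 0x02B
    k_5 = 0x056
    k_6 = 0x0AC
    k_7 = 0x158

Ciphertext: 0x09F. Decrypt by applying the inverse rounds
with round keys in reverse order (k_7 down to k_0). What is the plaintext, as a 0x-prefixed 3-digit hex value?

s_0 = ciphertext = 0x09F
s_1 = InvRound(s_0, k_7) = 0x9B4
s_2 = InvRound(s_1, k_6) = 0x76D
s_3 = InvRound(s_2, k_5) = 0xC99
s_4 = InvRound(s_3, k_4) = 0x9F2
s_5 = InvRound(s_4, k_3) = 0x3A4
s_6 = InvRound(s_5, k_2) = 0x728
s_7 = InvRound(s_6, k_1) = 0xE21
s_8 = InvRound(s_7, k_0) = 0x81A

0x81A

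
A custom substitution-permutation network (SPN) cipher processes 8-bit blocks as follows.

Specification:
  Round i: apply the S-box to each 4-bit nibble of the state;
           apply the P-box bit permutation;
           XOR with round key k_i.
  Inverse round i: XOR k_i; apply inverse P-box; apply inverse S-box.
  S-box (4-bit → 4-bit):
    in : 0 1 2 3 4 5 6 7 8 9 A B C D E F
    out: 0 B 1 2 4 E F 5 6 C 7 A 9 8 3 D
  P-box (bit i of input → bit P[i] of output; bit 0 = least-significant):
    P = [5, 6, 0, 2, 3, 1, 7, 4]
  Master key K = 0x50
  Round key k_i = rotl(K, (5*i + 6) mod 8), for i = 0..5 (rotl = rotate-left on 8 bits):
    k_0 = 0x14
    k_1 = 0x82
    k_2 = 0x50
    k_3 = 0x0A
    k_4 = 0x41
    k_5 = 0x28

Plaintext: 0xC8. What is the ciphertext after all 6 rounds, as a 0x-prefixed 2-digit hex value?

0x75

s_0 = plaintext = 0xC8
s_1 = Round(s_0, k_0) = 0x4D
s_2 = Round(s_1, k_1) = 0x06
s_3 = Round(s_2, k_2) = 0x35
s_4 = Round(s_3, k_3) = 0x4D
s_5 = Round(s_4, k_4) = 0xC5
s_6 = Round(s_5, k_5) = 0x75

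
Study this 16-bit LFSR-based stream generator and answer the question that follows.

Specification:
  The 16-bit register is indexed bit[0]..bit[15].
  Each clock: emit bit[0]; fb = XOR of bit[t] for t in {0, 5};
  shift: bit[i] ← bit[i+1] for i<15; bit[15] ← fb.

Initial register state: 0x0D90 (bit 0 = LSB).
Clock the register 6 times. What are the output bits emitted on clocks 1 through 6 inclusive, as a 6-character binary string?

reg_0 = 0x0D90
clock 1: out=0, reg = 0x06C8
clock 2: out=0, reg = 0x0364
clock 3: out=0, reg = 0x81B2
clock 4: out=0, reg = 0xC0D9
clock 5: out=1, reg = 0xE06C
clock 6: out=0, reg = 0xF036

000010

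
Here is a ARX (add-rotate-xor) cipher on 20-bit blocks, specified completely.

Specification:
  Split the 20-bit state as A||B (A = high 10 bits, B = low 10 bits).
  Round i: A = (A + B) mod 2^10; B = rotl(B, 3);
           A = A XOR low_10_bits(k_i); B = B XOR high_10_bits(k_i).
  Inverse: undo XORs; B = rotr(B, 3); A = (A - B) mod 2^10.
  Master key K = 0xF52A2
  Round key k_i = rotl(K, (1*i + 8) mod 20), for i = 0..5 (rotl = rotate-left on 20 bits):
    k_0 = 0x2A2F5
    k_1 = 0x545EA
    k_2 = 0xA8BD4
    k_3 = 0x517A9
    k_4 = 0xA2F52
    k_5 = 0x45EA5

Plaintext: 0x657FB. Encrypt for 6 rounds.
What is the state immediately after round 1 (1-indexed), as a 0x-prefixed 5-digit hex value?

0xD9777

s_0 = plaintext = 0x657FB
s_1 = Round(s_0, k_0) = 0xD9777
s_2 = Round(s_1, k_1) = 0xCDAEF
s_3 = Round(s_2, k_2) = 0x7C5DF
s_4 = Round(s_3, k_3) = 0x1E7BE
s_5 = Round(s_4, k_4) = 0xD977C
s_6 = Round(s_5, k_5) = 0x112F1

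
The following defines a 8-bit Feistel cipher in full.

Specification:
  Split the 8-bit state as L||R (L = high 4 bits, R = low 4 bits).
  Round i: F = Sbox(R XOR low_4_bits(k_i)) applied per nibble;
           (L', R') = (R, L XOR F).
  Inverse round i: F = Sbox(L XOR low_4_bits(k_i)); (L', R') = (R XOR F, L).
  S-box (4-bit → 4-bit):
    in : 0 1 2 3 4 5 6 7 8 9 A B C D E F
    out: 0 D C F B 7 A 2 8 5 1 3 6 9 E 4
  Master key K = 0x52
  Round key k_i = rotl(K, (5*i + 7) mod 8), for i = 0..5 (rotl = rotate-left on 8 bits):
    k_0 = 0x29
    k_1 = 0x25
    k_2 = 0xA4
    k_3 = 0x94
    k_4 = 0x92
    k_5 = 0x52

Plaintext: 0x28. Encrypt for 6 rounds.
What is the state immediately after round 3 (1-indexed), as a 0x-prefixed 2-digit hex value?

0x96

s_0 = plaintext = 0x28
s_1 = Round(s_0, k_0) = 0x8F
s_2 = Round(s_1, k_1) = 0xF9
s_3 = Round(s_2, k_2) = 0x96
s_4 = Round(s_3, k_3) = 0x65
s_5 = Round(s_4, k_4) = 0x54
s_6 = Round(s_5, k_5) = 0x4F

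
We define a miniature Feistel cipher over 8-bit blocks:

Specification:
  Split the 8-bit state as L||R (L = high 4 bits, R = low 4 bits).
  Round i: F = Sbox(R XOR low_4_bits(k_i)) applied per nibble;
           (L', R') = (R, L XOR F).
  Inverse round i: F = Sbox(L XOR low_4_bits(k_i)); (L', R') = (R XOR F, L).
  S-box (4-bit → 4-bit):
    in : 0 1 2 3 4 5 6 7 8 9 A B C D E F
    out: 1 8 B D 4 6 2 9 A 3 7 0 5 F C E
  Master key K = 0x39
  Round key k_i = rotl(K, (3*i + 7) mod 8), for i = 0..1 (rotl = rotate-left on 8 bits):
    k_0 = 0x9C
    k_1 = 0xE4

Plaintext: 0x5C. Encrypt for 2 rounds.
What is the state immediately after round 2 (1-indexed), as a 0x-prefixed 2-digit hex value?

s_0 = plaintext = 0x5C
s_1 = Round(s_0, k_0) = 0xC4
s_2 = Round(s_1, k_1) = 0x4D

0x4D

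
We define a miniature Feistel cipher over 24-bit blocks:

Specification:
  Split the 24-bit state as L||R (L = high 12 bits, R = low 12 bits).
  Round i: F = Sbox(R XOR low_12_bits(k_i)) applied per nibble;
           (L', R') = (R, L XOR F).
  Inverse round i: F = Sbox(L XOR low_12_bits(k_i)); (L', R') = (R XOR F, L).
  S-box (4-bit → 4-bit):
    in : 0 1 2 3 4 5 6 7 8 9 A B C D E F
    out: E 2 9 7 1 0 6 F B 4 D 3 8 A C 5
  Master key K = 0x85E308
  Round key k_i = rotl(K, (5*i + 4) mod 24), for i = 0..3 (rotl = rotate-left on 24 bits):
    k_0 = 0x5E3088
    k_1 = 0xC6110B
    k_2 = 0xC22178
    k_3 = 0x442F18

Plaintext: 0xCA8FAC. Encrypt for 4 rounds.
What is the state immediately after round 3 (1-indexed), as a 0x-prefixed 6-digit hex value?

s_0 = plaintext = 0xCA8FAC
s_1 = Round(s_0, k_0) = 0xFAC939
s_2 = Round(s_1, k_1) = 0x9394D5
s_3 = Round(s_2, k_2) = 0x4D59E3
s_4 = Round(s_3, k_3) = 0x9E3286

0x4D59E3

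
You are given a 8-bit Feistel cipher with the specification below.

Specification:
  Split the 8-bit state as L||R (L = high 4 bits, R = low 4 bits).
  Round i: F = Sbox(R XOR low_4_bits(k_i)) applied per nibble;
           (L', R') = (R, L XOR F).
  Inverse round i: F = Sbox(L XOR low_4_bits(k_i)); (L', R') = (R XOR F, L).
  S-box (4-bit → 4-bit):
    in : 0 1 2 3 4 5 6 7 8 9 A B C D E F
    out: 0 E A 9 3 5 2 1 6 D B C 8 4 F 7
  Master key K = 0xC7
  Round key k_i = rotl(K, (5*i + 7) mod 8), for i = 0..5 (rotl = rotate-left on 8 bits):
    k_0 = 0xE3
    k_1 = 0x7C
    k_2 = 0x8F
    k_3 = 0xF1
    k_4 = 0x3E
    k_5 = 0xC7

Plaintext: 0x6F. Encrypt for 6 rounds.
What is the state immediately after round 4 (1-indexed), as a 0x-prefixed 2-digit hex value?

s_0 = plaintext = 0x6F
s_1 = Round(s_0, k_0) = 0xFE
s_2 = Round(s_1, k_1) = 0xE5
s_3 = Round(s_2, k_2) = 0x55
s_4 = Round(s_3, k_3) = 0x56
s_5 = Round(s_4, k_4) = 0x63
s_6 = Round(s_5, k_5) = 0x35

0x56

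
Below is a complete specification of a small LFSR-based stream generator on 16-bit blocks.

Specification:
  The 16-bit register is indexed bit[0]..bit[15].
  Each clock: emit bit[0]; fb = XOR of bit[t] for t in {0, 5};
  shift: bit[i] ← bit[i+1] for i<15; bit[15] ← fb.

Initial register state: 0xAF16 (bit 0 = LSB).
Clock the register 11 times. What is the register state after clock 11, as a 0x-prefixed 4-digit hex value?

0x4DD5

reg_0 = 0xAF16
clock 1: out=0, reg = 0x578B
clock 2: out=1, reg = 0xABC5
clock 3: out=1, reg = 0xD5E2
clock 4: out=0, reg = 0xEAF1
clock 5: out=1, reg = 0x7578
clock 6: out=0, reg = 0xBABC
clock 7: out=0, reg = 0xDD5E
clock 8: out=0, reg = 0x6EAF
clock 9: out=1, reg = 0x3757
clock 10: out=1, reg = 0x9BAB
clock 11: out=1, reg = 0x4DD5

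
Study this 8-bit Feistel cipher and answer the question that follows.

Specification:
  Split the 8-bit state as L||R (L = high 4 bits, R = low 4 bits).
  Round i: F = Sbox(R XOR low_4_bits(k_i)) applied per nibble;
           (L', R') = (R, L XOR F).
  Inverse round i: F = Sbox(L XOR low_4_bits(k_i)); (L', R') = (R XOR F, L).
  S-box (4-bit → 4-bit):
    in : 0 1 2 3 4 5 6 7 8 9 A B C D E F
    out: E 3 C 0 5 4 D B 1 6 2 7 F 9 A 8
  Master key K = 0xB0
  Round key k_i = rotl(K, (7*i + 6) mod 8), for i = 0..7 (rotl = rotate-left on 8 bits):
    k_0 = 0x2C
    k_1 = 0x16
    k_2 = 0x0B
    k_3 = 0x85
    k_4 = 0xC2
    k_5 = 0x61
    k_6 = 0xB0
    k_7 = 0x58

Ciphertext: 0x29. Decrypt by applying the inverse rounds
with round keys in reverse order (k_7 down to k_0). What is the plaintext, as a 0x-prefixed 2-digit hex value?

0x92

s_0 = ciphertext = 0x29
s_1 = InvRound(s_0, k_7) = 0xB2
s_2 = InvRound(s_1, k_6) = 0x5B
s_3 = InvRound(s_2, k_5) = 0xE5
s_4 = InvRound(s_3, k_4) = 0xAE
s_5 = InvRound(s_4, k_3) = 0x6A
s_6 = InvRound(s_5, k_2) = 0x36
s_7 = InvRound(s_6, k_1) = 0x23
s_8 = InvRound(s_7, k_0) = 0x92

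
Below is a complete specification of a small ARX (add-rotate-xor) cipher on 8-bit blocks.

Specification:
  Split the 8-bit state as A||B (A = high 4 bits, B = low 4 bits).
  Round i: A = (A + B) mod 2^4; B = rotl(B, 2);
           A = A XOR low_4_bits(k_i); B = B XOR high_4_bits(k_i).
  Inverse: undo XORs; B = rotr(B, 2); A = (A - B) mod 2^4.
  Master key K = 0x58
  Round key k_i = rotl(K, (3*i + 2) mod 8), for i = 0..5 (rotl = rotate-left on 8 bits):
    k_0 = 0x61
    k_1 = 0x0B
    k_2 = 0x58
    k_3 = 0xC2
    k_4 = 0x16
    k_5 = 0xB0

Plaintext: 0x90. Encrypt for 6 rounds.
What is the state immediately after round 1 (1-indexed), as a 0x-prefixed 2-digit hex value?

0x86

s_0 = plaintext = 0x90
s_1 = Round(s_0, k_0) = 0x86
s_2 = Round(s_1, k_1) = 0x59
s_3 = Round(s_2, k_2) = 0x63
s_4 = Round(s_3, k_3) = 0xB0
s_5 = Round(s_4, k_4) = 0xD1
s_6 = Round(s_5, k_5) = 0xEF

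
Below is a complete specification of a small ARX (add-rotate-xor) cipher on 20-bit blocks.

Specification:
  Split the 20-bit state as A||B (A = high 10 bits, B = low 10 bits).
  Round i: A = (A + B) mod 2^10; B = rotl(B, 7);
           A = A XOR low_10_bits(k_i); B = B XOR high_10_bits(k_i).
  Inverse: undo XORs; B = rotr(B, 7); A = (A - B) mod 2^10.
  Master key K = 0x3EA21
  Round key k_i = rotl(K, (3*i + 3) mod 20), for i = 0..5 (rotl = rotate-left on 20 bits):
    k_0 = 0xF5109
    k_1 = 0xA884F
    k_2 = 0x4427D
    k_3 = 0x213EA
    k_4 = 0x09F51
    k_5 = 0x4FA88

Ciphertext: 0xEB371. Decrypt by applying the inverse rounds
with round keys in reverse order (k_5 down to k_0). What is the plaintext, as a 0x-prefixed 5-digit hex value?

s_0 = ciphertext = 0xEB371
s_1 = InvRound(s_0, k_5) = 0xAA27C
s_2 = InvRound(s_1, k_4) = 0xC76DC
s_3 = InvRound(s_2, k_3) = 0x8CEC4
s_4 = InvRound(s_3, k_2) = 0x69EA7
s_5 = InvRound(s_4, k_1) = 0x70028
s_6 = InvRound(s_5, k_0) = 0x38BE7

0x38BE7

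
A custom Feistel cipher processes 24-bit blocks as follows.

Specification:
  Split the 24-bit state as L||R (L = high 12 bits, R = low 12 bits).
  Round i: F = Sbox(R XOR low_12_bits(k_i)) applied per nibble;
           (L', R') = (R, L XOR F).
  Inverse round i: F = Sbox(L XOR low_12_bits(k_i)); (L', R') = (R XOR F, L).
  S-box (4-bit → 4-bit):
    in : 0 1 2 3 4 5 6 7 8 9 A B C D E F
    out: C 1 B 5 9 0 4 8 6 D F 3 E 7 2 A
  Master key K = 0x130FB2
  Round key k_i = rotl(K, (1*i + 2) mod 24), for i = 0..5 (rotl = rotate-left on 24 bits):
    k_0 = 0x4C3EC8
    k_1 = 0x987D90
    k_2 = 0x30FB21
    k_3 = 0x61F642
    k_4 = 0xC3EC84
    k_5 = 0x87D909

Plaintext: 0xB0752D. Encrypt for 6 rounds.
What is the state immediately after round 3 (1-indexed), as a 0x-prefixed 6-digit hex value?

s_0 = plaintext = 0xB0752D
s_1 = Round(s_0, k_0) = 0x52D827
s_2 = Round(s_1, k_1) = 0x827515
s_3 = Round(s_2, k_2) = 0x515A7E
s_4 = Round(s_3, k_3) = 0xA7EB4B
s_5 = Round(s_4, k_4) = 0xB4B294
s_6 = Round(s_5, k_5) = 0x29489C

0x515A7E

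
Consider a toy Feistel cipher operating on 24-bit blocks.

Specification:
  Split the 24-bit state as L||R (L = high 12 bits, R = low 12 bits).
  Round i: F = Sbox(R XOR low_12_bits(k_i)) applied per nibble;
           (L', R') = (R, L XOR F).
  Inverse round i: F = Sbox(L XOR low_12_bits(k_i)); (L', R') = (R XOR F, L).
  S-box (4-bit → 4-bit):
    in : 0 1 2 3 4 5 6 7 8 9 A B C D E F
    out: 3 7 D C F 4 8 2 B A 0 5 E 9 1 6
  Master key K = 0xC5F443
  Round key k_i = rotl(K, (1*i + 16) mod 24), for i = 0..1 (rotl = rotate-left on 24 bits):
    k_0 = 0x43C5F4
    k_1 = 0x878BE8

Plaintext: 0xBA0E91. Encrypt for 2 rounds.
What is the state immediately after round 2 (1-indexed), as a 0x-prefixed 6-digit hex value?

0xE24A7F

s_0 = plaintext = 0xBA0E91
s_1 = Round(s_0, k_0) = 0xE91E24
s_2 = Round(s_1, k_1) = 0xE24A7F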